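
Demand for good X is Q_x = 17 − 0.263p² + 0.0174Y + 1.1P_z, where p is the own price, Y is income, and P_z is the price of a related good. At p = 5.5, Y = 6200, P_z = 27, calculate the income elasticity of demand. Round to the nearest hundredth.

At the given point, Q_x = 17 − 0.263(5.5)² + 0.0174(6200) + 1.1(27) = 17 − 7.9558 + 107.88 + 29.7 = 146.6243.
∂Q_x/∂Y = +0.0174, so E_I = 0.0174·(6200/146.6243) ≈ 0.74.
E_I ∈ (0,1): normal good (necessity).

0.74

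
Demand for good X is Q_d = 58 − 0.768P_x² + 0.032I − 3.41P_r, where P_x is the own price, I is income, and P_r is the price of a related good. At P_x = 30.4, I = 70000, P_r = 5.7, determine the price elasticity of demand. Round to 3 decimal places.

-0.905

First evaluate Q_d: 58 − 0.768(30.4)² + 0.032(70000) − 3.41(5.7) = 58 − 709.7549 + 2240 − 19.437 = 1568.8081.
∂Q_d/∂P_x = −2·0.768·P_x = -46.6944, so E_p = -46.6944·(30.4/1568.8081) ≈ -0.905.
|E_p| < 1: demand is inelastic.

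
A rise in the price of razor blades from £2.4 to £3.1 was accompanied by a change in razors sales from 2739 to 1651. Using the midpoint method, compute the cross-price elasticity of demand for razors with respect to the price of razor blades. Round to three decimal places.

-1.947

%ΔQ_x = (1651 − 2739)/[(2739+1651)/2] = -1088/2195 ≈ -0.4957.
%ΔP_y = (3.1 − 2.4)/[(2.4+3.1)/2] ≈ 0.2545.
E_xy = -0.4957/0.2545 ≈ -1.947.
E_xy < 0, so razors and razor blades are complements.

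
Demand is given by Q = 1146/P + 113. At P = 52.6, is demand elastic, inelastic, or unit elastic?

inelastic

At P = 52.6, Q = 134.7871.
dQ/dP = −1146/P² = −0.4142.
Point elasticity E = (dQ/dP)·(P/Q) = -0.4142 × 52.6/134.7871 ≈ -0.162.
|E| ≈ 0.162 < 1, so demand is inelastic.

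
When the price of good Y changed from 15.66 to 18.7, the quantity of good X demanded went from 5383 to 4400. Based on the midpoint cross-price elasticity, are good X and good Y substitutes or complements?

complements

%ΔQ_x = (4400 − 5383)/[(5383+4400)/2] = -983/4891.5 ≈ -0.2010.
%ΔP_y = (18.7 − 15.66)/[(15.66+18.7)/2] ≈ 0.1769.
E_xy = -0.2010/0.1769 ≈ -1.136.
E_xy < 0, so the goods are complements.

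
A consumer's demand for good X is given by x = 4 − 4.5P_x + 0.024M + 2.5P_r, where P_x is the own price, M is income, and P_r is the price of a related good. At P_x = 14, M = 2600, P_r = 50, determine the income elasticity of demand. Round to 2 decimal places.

Substituting, x = 4 − 4.5(14) + 0.024(2600) + 2.5(50) = 4 − 63 + 62.4 + 125 = 128.4.
∂x/∂M = +0.024, so E_I = 0.024·(2600/128.4) ≈ 0.49.
E_I ∈ (0,1): normal good (necessity).

0.49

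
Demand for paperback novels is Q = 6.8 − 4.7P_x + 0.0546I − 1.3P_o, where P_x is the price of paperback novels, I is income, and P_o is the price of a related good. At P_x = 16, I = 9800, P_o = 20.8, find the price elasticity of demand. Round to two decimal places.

-0.17

Substituting, Q = 6.8 − 4.7(16) + 0.0546(9800) − 1.3(20.8) = 6.8 − 75.2 + 535.08 − 27.04 = 439.64.
∂Q/∂P_x = −4.7, so E_p = (−4.7)·(16/439.64) ≈ -0.17.
|E_p| < 1: demand is inelastic.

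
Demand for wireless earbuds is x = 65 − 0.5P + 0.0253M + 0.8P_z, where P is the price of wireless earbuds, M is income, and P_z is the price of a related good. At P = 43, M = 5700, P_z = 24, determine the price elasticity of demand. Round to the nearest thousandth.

First evaluate x: 65 − 0.5(43) + 0.0253(5700) + 0.8(24) = 65 − 21.5 + 144.21 + 19.2 = 206.91.
∂x/∂P = −0.5, so E_p = (−0.5)·(43/206.91) ≈ -0.104.
|E_p| < 1: demand is inelastic.

-0.104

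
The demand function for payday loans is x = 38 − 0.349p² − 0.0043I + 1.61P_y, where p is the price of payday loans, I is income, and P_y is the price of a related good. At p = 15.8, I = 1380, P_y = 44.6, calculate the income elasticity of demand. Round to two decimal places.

Substituting, x = 38 − 0.349(15.8)² − 0.0043(1380) + 1.61(44.6) = 38 − 87.1244 − 5.934 + 71.806 = 16.7476.
∂x/∂I = −0.0043, so E_I = -0.0043·(1380/16.7476) ≈ -0.35.
E_I < 0: inferior good.

-0.35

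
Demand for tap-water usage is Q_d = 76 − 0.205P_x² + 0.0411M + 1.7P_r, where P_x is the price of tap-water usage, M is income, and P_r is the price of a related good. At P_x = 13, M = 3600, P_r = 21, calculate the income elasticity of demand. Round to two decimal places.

First evaluate Q_d: 76 − 0.205(13)² + 0.0411(3600) + 1.7(21) = 76 − 34.645 + 147.96 + 35.7 = 225.015.
∂Q_d/∂M = +0.0411, so E_I = 0.0411·(3600/225.015) ≈ 0.66.
E_I ∈ (0,1): normal good (necessity).

0.66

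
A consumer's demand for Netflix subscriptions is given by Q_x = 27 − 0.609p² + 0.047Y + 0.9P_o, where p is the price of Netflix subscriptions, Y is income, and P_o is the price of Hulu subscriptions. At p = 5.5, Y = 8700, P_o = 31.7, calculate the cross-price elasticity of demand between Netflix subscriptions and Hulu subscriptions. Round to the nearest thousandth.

At the given point, Q_x = 27 − 0.609(5.5)² + 0.047(8700) + 0.9(31.7) = 27 − 18.4223 + 408.9 + 28.53 = 446.0078.
∂Q_x/∂P_o = +0.9, so E_xy = 0.9·(31.7/446.0078) ≈ 0.064.
E_xy > 0: the goods are substitutes.

0.064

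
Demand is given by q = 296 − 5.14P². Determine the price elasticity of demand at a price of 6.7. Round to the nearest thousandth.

At P = 6.7, q = 65.2654.
dq/dP = −2·5.14·P = −68.876.
Point elasticity E = (dq/dP)·(P/q) = -68.876 × 6.7/65.2654 ≈ -7.071.
|E| > 1, so demand is elastic at this price.

-7.071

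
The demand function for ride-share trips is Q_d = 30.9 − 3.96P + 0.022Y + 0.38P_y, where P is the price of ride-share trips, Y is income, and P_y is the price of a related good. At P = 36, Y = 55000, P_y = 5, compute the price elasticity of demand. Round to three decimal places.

Substituting, Q_d = 30.9 − 3.96(36) + 0.022(55000) + 0.38(5) = 30.9 − 142.56 + 1210 + 1.9 = 1100.24.
∂Q_d/∂P = −3.96, so E_p = (−3.96)·(36/1100.24) ≈ -0.130.
|E_p| < 1: demand is inelastic.

-0.130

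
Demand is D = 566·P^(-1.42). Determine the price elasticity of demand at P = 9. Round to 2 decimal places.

-1.42

For a Cobb–Douglas (constant-elasticity) form D = A·P^α·…, the elasticity with respect to P equals the exponent α at every point.
Here the exponent on P is -1.42, so the price elasticity of demand is -1.42.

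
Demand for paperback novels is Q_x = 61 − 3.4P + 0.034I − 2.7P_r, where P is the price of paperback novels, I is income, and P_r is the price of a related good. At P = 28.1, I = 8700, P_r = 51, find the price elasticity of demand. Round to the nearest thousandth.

First evaluate Q_x: 61 − 3.4(28.1) + 0.034(8700) − 2.7(51) = 61 − 95.54 + 295.8 − 137.7 = 123.56.
∂Q_x/∂P = −3.4, so E_p = (−3.4)·(28.1/123.56) ≈ -0.773.
|E_p| < 1: demand is inelastic.

-0.773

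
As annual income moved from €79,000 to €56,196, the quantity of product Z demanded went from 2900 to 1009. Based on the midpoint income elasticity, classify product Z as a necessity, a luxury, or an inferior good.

luxury

%ΔQ = (1009 − 2900)/[(2900+1009)/2] = -1891/1954.5 ≈ -0.9675.
%ΔY = (56,196 − 79,000)/[(79,000+56,196)/2] = -22804/67598 ≈ -0.3373.
E_I = %ΔQ/%ΔY ≈ 2.868.
E_I > 1: normal good (luxury).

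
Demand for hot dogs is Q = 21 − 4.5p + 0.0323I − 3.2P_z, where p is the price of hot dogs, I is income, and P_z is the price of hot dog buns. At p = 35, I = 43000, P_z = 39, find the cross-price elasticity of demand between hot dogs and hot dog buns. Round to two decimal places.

Q = 21 − 4.5(35) + 0.0323(43000) − 3.2(39) = 21 − 157.5 + 1388.9 − 124.8 = 1127.6.
∂Q/∂P_z = −3.2, so E_xy = -3.2·(39/1127.6) ≈ -0.11.
E_xy < 0: the goods are complements.

-0.11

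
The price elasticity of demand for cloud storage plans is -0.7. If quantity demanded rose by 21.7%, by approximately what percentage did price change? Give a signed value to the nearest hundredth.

-31.00

%ΔQ ≈ E × %ΔP ⇒ %ΔP = %ΔQ / E = (21.7%)/(-0.7) = -31.00%.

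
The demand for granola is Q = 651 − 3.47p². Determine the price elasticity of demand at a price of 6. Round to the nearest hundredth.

-0.47

At p = 6, Q = 526.08.
dQ/dp = −2·3.47·p = −41.64.
Point elasticity E = (dQ/dp)·(p/Q) = -41.64 × 6/526.08 ≈ -0.47.
|E| < 1, so demand is inelastic at this price.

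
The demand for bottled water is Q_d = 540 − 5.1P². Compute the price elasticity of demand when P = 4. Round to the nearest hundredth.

At P = 4, Q_d = 458.4.
dQ_d/dP = −2·5.1·P = −40.8.
Point elasticity E = (dQ_d/dP)·(P/Q_d) = -40.8 × 4/458.4 ≈ -0.36.
|E| < 1, so demand is inelastic at this price.

-0.36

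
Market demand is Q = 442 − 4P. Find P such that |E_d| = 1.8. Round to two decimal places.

Set −bP/(a − bP) = −1.8 ⇒ bP = 1.8(a − bP) ⇒ bP(1+1.8) = 1.8·a.
P = 1.8·442/(4·2.8) ≈ 71.04.

71.04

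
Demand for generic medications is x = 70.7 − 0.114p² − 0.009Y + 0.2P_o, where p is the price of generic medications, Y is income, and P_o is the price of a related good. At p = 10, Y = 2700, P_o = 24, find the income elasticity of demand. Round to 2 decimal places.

-0.61

x = 70.7 − 0.114(10)² − 0.009(2700) + 0.2(24) = 70.7 − 11.4 − 24.3 + 4.8 = 39.8.
∂x/∂Y = −0.009, so E_I = -0.009·(2700/39.8) ≈ -0.61.
E_I < 0: inferior good.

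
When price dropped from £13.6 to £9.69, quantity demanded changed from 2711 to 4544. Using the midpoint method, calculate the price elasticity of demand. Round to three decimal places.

%ΔQ = (4544 − 2711)/[(2711 + 4544)/2] = 1833/3627.5 ≈ 0.5053.
%ΔP = (9.69 − 13.6)/[(13.6 + 9.69)/2] = -3.91/11.645 ≈ -0.3358.
Arc elasticity E = %ΔQ/%ΔP ≈ 0.5053/-0.3358 ≈ -1.505.
|E| > 1: demand is elastic over this range.

-1.505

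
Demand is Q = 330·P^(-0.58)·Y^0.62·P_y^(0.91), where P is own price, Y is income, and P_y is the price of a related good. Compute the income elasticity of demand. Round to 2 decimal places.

0.62

For a Cobb–Douglas (constant-elasticity) form Q = A·Y^α·…, the elasticity with respect to Y equals the exponent α at every point.
Here the exponent on Y is 0.62, so the income elasticity of demand is 0.62.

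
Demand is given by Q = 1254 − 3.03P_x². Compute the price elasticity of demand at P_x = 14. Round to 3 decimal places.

-1.799

At P_x = 14, Q = 660.12.
dQ/dP_x = −2·3.03·P_x = −84.84.
Point elasticity E = (dQ/dP_x)·(P_x/Q) = -84.84 × 14/660.12 ≈ -1.799.
|E| > 1, so demand is elastic at this price.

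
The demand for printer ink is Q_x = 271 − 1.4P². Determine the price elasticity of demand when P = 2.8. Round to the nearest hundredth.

-0.08

At P = 2.8, Q_x = 260.024.
dQ_x/dP = −2·1.4·P = −7.84.
Point elasticity E = (dQ_x/dP)·(P/Q_x) = -7.84 × 2.8/260.024 ≈ -0.08.
|E| < 1, so demand is inelastic at this price.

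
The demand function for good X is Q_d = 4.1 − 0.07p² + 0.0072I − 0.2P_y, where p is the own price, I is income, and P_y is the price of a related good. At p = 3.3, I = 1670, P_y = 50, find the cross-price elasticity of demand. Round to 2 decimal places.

-1.87

Q_d = 4.1 − 0.07(3.3)² + 0.0072(1670) − 0.2(50) = 4.1 − 0.7623 + 12.024 − 10 = 5.3617.
∂Q_d/∂P_y = −0.2, so E_xy = -0.2·(50/5.3617) ≈ -1.87.
E_xy < 0: the goods are complements.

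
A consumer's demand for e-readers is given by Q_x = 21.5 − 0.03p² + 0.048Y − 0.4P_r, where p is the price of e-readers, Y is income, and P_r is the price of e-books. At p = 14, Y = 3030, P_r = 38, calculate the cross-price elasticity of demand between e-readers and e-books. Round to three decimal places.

Q_x = 21.5 − 0.03(14)² + 0.048(3030) − 0.4(38) = 21.5 − 5.88 + 145.44 − 15.2 = 145.86.
∂Q_x/∂P_r = −0.4, so E_xy = -0.4·(38/145.86) ≈ -0.104.
E_xy < 0: the goods are complements.

-0.104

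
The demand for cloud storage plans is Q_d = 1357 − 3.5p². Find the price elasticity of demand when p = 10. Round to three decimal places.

-0.695

At p = 10, Q_d = 1007.
dQ_d/dp = −2·3.5·p = −70.
Point elasticity E = (dQ_d/dp)·(p/Q_d) = -70 × 10/1007 ≈ -0.695.
|E| < 1, so demand is inelastic at this price.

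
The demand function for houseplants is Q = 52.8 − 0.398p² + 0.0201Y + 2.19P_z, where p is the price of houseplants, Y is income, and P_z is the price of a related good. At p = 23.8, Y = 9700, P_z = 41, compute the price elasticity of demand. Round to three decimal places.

At the given point, Q = 52.8 − 0.398(23.8)² + 0.0201(9700) + 2.19(41) = 52.8 − 225.4431 + 194.97 + 89.79 = 112.1169.
∂Q/∂p = −2·0.398·p = -18.9448, so E_p = -18.9448·(23.8/112.1169) ≈ -4.022.
|E_p| > 1: demand is elastic.

-4.022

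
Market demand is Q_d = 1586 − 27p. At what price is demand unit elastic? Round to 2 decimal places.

29.37

For linear demand Q_d = a − bp, E = −bp/(a − bp). |E| = 1 ⇒ bp = a − bp ⇒ p = a/(2b).
p = 1586/(2·27) ≈ 29.37.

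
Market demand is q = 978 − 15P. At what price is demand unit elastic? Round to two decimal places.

32.60

For linear demand q = a − bP, E = −bP/(a − bP). |E| = 1 ⇒ bP = a − bP ⇒ P = a/(2b).
P = 978/(2·15) = 32.60.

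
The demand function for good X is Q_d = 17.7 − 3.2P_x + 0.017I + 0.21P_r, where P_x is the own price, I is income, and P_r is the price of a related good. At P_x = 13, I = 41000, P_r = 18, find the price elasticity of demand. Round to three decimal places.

Q_d = 17.7 − 3.2(13) + 0.017(41000) + 0.21(18) = 17.7 − 41.6 + 697 + 3.78 = 676.88.
∂Q_d/∂P_x = −3.2, so E_p = (−3.2)·(13/676.88) ≈ -0.061.
|E_p| < 1: demand is inelastic.

-0.061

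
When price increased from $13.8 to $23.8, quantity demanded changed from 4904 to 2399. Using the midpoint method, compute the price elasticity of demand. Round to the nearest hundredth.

%Δq = (2399 − 4904)/[(4904 + 2399)/2] = -2505/3651.5 ≈ -0.6860.
%Δp = (23.8 − 13.8)/[(13.8 + 23.8)/2] = 10/18.8 ≈ 0.5319.
Arc elasticity E = %Δq/%Δp ≈ -0.6860/0.5319 ≈ -1.29.
|E| > 1: demand is elastic over this range.

-1.29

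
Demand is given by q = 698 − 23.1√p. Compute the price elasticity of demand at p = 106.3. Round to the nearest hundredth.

-0.26

At p = 106.3, q = 459.8346.
dq/dp = −23.1/(2√p) = −23.1/(2·10.3102).
Point elasticity E = (dq/dp)·(p/q) = -1.1203 × 106.3/459.8346 ≈ -0.26.
|E| < 1, so demand is inelastic at this price.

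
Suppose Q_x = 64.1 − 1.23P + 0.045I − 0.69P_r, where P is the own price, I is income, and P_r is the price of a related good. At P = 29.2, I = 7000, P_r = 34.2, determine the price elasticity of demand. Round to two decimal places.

-0.11

At the given point, Q_x = 64.1 − 1.23(29.2) + 0.045(7000) − 0.69(34.2) = 64.1 − 35.916 + 315 − 23.598 = 319.586.
∂Q_x/∂P = −1.23, so E_p = (−1.23)·(29.2/319.586) ≈ -0.11.
|E_p| < 1: demand is inelastic.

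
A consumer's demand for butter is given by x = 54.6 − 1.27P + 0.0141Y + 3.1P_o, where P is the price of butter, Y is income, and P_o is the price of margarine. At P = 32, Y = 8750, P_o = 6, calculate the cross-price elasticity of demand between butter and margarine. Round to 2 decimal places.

Evaluating quantity at (P, Y, P_o) gives x = 54.6 − 1.27(32) + 0.0141(8750) + 3.1(6) = 54.6 − 40.64 + 123.375 + 18.6 = 155.935.
∂x/∂P_o = +3.1, so E_xy = 3.1·(6/155.935) ≈ 0.12.
E_xy > 0: the goods are substitutes.

0.12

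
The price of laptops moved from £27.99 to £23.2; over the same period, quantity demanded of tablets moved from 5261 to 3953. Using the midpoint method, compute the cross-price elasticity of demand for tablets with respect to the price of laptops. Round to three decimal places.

1.517

%ΔQ_x = (3953 − 5261)/[(5261+3953)/2] = -1308/4607 ≈ -0.2839.
%ΔP_y = (23.2 − 27.99)/[(27.99+23.2)/2] ≈ -0.1871.
E_xy = -0.2839/-0.1871 ≈ 1.517.
E_xy > 0, so tablets and laptops are substitutes.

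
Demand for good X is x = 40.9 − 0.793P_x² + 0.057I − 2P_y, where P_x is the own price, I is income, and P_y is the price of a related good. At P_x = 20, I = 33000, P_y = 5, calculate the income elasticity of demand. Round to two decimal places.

Substituting, x = 40.9 − 0.793(20)² + 0.057(33000) − 2(5) = 40.9 − 317.2 + 1881 − 10 = 1594.7.
∂x/∂I = +0.057, so E_I = 0.057·(33000/1594.7) ≈ 1.18.
E_I > 1: normal good (luxury).

1.18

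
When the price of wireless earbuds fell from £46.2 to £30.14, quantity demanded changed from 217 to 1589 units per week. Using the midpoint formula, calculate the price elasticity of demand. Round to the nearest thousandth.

%Δq = (1589 − 217)/[(217 + 1589)/2] = 1372/903 ≈ 1.5194.
%ΔP = (30.14 − 46.2)/[(46.2 + 30.14)/2] = -16.06/38.17 ≈ -0.4207.
Arc elasticity E = %Δq/%ΔP ≈ 1.5194/-0.4207 ≈ -3.611.
|E| > 1: demand is elastic over this range.

-3.611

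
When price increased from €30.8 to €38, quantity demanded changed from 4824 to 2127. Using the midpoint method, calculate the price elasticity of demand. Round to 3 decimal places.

%ΔQ = (2127 − 4824)/[(4824 + 2127)/2] = -2697/3475.5 ≈ -0.7760.
%ΔP = (38 − 30.8)/[(30.8 + 38)/2] = 7.2/34.4 ≈ 0.2093.
Arc elasticity E = %ΔQ/%ΔP ≈ -0.7760/0.2093 ≈ -3.708.
|E| > 1: demand is elastic over this range.

-3.708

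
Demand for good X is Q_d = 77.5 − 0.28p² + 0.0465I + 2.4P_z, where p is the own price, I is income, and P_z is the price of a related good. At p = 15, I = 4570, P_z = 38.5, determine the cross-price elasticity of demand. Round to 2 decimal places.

First evaluate Q_d: 77.5 − 0.28(15)² + 0.0465(4570) + 2.4(38.5) = 77.5 − 63 + 212.505 + 92.4 = 319.405.
∂Q_d/∂P_z = +2.4, so E_xy = 2.4·(38.5/319.405) ≈ 0.29.
E_xy > 0: the goods are substitutes.

0.29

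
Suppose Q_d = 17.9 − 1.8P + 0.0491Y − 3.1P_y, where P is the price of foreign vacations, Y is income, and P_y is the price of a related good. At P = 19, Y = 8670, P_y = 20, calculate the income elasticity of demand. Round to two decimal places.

1.23

Evaluating quantity at (P, Y, P_y) gives Q_d = 17.9 − 1.8(19) + 0.0491(8670) − 3.1(20) = 17.9 − 34.2 + 425.697 − 62 = 347.397.
∂Q_d/∂Y = +0.0491, so E_I = 0.0491·(8670/347.397) ≈ 1.23.
E_I > 1: normal good (luxury).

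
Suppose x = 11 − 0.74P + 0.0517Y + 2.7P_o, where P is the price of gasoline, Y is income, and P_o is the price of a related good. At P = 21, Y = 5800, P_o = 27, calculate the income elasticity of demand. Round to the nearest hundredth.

0.81

At the given point, x = 11 − 0.74(21) + 0.0517(5800) + 2.7(27) = 11 − 15.54 + 299.86 + 72.9 = 368.22.
∂x/∂Y = +0.0517, so E_I = 0.0517·(5800/368.22) ≈ 0.81.
E_I ∈ (0,1): normal good (necessity).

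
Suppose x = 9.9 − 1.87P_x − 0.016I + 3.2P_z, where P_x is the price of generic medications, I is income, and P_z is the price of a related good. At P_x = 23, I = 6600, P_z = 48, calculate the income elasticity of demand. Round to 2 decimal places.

First evaluate x: 9.9 − 1.87(23) − 0.016(6600) + 3.2(48) = 9.9 − 43.01 − 105.6 + 153.6 = 14.89.
∂x/∂I = −0.016, so E_I = -0.016·(6600/14.89) ≈ -7.09.
E_I < 0: inferior good.

-7.09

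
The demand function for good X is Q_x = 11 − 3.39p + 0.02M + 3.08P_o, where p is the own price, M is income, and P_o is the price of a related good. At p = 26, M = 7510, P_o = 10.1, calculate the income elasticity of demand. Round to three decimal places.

1.442

Substituting, Q_x = 11 − 3.39(26) + 0.02(7510) + 3.08(10.1) = 11 − 88.14 + 150.2 + 31.108 = 104.168.
∂Q_x/∂M = +0.02, so E_I = 0.02·(7510/104.168) ≈ 1.442.
E_I > 1: normal good (luxury).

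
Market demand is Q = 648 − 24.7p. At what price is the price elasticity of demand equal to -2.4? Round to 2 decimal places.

Set −bp/(a − bp) = −2.4 ⇒ bp = 2.4(a − bp) ⇒ bp(1+2.4) = 2.4·a.
p = 2.4·648/(24.7·3.4) ≈ 18.52.

18.52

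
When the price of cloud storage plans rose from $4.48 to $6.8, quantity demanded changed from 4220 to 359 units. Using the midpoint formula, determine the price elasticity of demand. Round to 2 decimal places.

%ΔQ = (359 − 4220)/[(4220 + 359)/2] = -3861/2289.5 ≈ -1.6864.
%ΔP = (6.8 − 4.48)/[(4.48 + 6.8)/2] = 2.32/5.64 ≈ 0.4113.
Arc elasticity E = %ΔQ/%ΔP ≈ -1.6864/0.4113 ≈ -4.10.
|E| > 1: demand is elastic over this range.

-4.10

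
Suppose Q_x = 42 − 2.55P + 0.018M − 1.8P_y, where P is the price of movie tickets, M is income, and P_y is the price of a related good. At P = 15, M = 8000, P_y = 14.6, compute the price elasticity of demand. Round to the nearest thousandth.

At the given point, Q_x = 42 − 2.55(15) + 0.018(8000) − 1.8(14.6) = 42 − 38.25 + 144 − 26.28 = 121.47.
∂Q_x/∂P = −2.55, so E_p = (−2.55)·(15/121.47) ≈ -0.315.
|E_p| < 1: demand is inelastic.

-0.315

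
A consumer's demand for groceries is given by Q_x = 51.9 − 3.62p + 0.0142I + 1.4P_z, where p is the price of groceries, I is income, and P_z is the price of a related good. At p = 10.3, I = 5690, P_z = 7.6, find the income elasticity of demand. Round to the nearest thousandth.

At the given point, Q_x = 51.9 − 3.62(10.3) + 0.0142(5690) + 1.4(7.6) = 51.9 − 37.286 + 80.798 + 10.64 = 106.052.
∂Q_x/∂I = +0.0142, so E_I = 0.0142·(5690/106.052) ≈ 0.762.
E_I ∈ (0,1): normal good (necessity).

0.762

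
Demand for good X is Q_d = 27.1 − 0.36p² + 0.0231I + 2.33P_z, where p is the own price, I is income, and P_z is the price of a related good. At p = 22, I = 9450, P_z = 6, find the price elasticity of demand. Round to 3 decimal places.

-4.093

Q_d = 27.1 − 0.36(22)² + 0.0231(9450) + 2.33(6) = 27.1 − 174.24 + 218.295 + 13.98 = 85.135.
∂Q_d/∂p = −2·0.36·p = -15.84, so E_p = -15.84·(22/85.135) ≈ -4.093.
|E_p| > 1: demand is elastic.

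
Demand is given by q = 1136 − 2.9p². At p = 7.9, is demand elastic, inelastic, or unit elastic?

At p = 7.9, q = 955.011.
dq/dp = −2·2.9·p = −45.82.
Point elasticity E = (dq/dp)·(p/q) = -45.82 × 7.9/955.011 ≈ -0.379.
|E| ≈ 0.379 < 1, so demand is inelastic.

inelastic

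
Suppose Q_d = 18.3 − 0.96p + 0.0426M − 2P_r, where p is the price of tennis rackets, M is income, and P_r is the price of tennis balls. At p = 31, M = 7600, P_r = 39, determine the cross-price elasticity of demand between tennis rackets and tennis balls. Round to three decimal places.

Substituting, Q_d = 18.3 − 0.96(31) + 0.0426(7600) − 2(39) = 18.3 − 29.76 + 323.76 − 78 = 234.3.
∂Q_d/∂P_r = −2, so E_xy = -2·(39/234.3) ≈ -0.333.
E_xy < 0: the goods are complements.

-0.333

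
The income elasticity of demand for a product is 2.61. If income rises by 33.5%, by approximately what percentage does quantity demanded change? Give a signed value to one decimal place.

87.4

%ΔQ ≈ E × %ΔI = (2.61) × (33.5%) ≈ 87.4%.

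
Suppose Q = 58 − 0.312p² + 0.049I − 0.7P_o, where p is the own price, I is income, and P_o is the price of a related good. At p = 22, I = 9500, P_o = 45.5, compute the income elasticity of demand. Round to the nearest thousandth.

1.367

Q = 58 − 0.312(22)² + 0.049(9500) − 0.7(45.5) = 58 − 151.008 + 465.5 − 31.85 = 340.642.
∂Q/∂I = +0.049, so E_I = 0.049·(9500/340.642) ≈ 1.367.
E_I > 1: normal good (luxury).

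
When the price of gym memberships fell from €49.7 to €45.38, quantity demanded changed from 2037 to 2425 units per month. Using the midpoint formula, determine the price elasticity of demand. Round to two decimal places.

-1.91

%Δq = (2425 − 2037)/[(2037 + 2425)/2] = 388/2231 ≈ 0.1739.
%ΔP = (45.38 − 49.7)/[(49.7 + 45.38)/2] = -4.32/47.54 ≈ -0.0909.
Arc elasticity E = %Δq/%ΔP ≈ 0.1739/-0.0909 ≈ -1.91.
|E| > 1: demand is elastic over this range.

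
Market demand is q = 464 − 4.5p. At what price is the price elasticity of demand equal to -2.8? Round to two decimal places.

75.98

Set −bp/(a − bp) = −2.8 ⇒ bp = 2.8(a − bp) ⇒ bp(1+2.8) = 2.8·a.
p = 2.8·464/(4.5·3.8) ≈ 75.98.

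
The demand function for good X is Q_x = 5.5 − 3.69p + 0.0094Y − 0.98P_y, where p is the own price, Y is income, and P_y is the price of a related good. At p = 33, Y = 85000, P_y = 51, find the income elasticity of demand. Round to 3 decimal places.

First evaluate Q_x: 5.5 − 3.69(33) + 0.0094(85000) − 0.98(51) = 5.5 − 121.77 + 799 − 49.98 = 632.75.
∂Q_x/∂Y = +0.0094, so E_I = 0.0094·(85000/632.75) ≈ 1.263.
E_I > 1: normal good (luxury).

1.263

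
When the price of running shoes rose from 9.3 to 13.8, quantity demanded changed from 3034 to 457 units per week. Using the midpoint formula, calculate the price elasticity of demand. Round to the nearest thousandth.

%ΔQ = (457 − 3034)/[(3034 + 457)/2] = -2577/1745.5 ≈ -1.4764.
%Δp = (13.8 − 9.3)/[(9.3 + 13.8)/2] = 4.5/11.55 ≈ 0.3896.
Arc elasticity E = %ΔQ/%Δp ≈ -1.4764/0.3896 ≈ -3.789.
|E| > 1: demand is elastic over this range.

-3.789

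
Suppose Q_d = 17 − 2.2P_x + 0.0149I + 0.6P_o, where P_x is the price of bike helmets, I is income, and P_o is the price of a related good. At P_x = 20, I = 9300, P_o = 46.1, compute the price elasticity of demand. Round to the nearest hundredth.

-0.32

At the given point, Q_d = 17 − 2.2(20) + 0.0149(9300) + 0.6(46.1) = 17 − 44 + 138.57 + 27.66 = 139.23.
∂Q_d/∂P_x = −2.2, so E_p = (−2.2)·(20/139.23) ≈ -0.32.
|E_p| < 1: demand is inelastic.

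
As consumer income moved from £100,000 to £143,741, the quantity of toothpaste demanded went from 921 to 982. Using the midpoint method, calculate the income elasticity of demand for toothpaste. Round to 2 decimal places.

0.18

%ΔQ = (982 − 921)/[(921+982)/2] = 61/951.5 ≈ 0.0641.
%ΔI = (143,741 − 100,000)/[(100,000+143,741)/2] = 43741/121870.5 ≈ 0.3589.
E_I = %ΔQ/%ΔI ≈ 0.18.
E_I ∈ (0,1): normal good (necessity).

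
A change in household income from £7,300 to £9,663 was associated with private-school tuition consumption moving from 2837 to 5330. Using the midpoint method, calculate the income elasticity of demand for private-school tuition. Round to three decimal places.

%ΔQ = (5330 − 2837)/[(2837+5330)/2] = 2493/4083.5 ≈ 0.6105.
%ΔY = (9,663 − 7,300)/[(7,300+9,663)/2] = 2363/8481.5 ≈ 0.2786.
E_I = %ΔQ/%ΔY ≈ 2.191.
E_I > 1: normal good (luxury).

2.191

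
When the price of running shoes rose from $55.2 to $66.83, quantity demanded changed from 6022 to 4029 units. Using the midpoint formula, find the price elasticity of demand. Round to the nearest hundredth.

-2.08

%Δq = (4029 − 6022)/[(6022 + 4029)/2] = -1993/5025.5 ≈ -0.3966.
%Δp = (66.83 − 55.2)/[(55.2 + 66.83)/2] = 11.63/61.015 ≈ 0.1906.
Arc elasticity E = %Δq/%Δp ≈ -0.3966/0.1906 ≈ -2.08.
|E| > 1: demand is elastic over this range.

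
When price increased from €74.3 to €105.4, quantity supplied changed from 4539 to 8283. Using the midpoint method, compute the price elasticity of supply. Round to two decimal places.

%ΔQ = (8283 − 4539)/[(4539 + 8283)/2] = 3744/6411 ≈ 0.5840.
%ΔP = (105.4 − 74.3)/[(74.3 + 105.4)/2] = 31.1/89.85 ≈ 0.3461.
Arc elasticity E = %ΔQ/%ΔP ≈ 0.5840/0.3461 ≈ 1.69.
|E| > 1: supply is elastic over this range.

1.69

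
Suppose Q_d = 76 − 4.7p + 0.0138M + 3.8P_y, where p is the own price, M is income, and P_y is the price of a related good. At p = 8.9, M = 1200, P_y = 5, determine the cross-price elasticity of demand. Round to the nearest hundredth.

Substituting, Q_d = 76 − 4.7(8.9) + 0.0138(1200) + 3.8(5) = 76 − 41.83 + 16.56 + 19 = 69.73.
∂Q_d/∂P_y = +3.8, so E_xy = 3.8·(5/69.73) ≈ 0.27.
E_xy > 0: the goods are substitutes.

0.27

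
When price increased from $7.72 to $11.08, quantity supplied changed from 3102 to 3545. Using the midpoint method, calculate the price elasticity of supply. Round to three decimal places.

%Δq = (3545 − 3102)/[(3102 + 3545)/2] = 443/3323.5 ≈ 0.1333.
%Δp = (11.08 − 7.72)/[(7.72 + 11.08)/2] = 3.36/9.4 ≈ 0.3574.
Arc elasticity E = %Δq/%Δp ≈ 0.1333/0.3574 ≈ 0.373.
|E| < 1: supply is inelastic over this range.

0.373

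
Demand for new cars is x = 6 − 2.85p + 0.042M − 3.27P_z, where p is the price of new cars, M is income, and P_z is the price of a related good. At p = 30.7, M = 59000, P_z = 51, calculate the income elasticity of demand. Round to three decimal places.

Substituting, x = 6 − 2.85(30.7) + 0.042(59000) − 3.27(51) = 6 − 87.495 + 2478 − 166.77 = 2229.735.
∂x/∂M = +0.042, so E_I = 0.042·(59000/2229.735) ≈ 1.111.
E_I > 1: normal good (luxury).

1.111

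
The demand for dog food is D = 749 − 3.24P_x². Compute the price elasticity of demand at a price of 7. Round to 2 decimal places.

-0.54

At P_x = 7, D = 590.24.
dD/dP_x = −2·3.24·P_x = −45.36.
Point elasticity E = (dD/dP_x)·(P_x/D) = -45.36 × 7/590.24 ≈ -0.54.
|E| < 1, so demand is inelastic at this price.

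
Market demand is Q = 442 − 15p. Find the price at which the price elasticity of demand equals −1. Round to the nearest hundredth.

14.73

For linear demand Q = a − bp, E = −bp/(a − bp). |E| = 1 ⇒ bp = a − bp ⇒ p = a/(2b).
p = 442/(2·15) ≈ 14.73.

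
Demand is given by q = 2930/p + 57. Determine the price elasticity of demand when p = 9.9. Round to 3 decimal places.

-0.839

At p = 9.9, q = 352.9596.
dq/dp = −2930/p² = −29.8949.
Point elasticity E = (dq/dp)·(p/q) = -29.8949 × 9.9/352.9596 ≈ -0.839.
|E| < 1, so demand is inelastic at this price.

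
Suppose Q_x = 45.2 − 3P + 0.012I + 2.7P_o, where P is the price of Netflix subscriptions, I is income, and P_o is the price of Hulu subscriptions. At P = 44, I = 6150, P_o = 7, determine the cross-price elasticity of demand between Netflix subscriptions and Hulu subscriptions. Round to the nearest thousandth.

First evaluate Q_x: 45.2 − 3(44) + 0.012(6150) + 2.7(7) = 45.2 − 132 + 73.8 + 18.9 = 5.9.
∂Q_x/∂P_o = +2.7, so E_xy = 2.7·(7/5.9) ≈ 3.203.
E_xy > 0: the goods are substitutes.

3.203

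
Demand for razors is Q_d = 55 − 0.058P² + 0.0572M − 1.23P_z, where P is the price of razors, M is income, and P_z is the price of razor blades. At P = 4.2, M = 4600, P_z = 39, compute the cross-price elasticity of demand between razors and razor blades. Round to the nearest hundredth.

First evaluate Q_d: 55 − 0.058(4.2)² + 0.0572(4600) − 1.23(39) = 55 − 1.0231 + 263.12 − 47.97 = 269.1269.
∂Q_d/∂P_z = −1.23, so E_xy = -1.23·(39/269.1269) ≈ -0.18.
E_xy < 0: the goods are complements.

-0.18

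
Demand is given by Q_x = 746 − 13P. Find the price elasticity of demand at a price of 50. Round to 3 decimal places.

-6.771

At P = 50, Q_x = 96.
dQ_x/dP = −13.
Point elasticity E = (dQ_x/dP)·(P/Q_x) = -13 × 50/96 ≈ -6.771.
|E| > 1, so demand is elastic at this price.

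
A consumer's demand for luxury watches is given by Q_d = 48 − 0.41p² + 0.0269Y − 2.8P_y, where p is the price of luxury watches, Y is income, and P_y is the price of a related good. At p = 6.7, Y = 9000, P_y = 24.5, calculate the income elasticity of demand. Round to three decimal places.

Q_d = 48 − 0.41(6.7)² + 0.0269(9000) − 2.8(24.5) = 48 − 18.4049 + 242.1 − 68.6 = 203.0951.
∂Q_d/∂Y = +0.0269, so E_I = 0.0269·(9000/203.0951) ≈ 1.192.
E_I > 1: normal good (luxury).

1.192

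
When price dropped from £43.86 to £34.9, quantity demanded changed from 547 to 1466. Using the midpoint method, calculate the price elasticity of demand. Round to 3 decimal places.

%Δq = (1466 − 547)/[(547 + 1466)/2] = 919/1006.5 ≈ 0.9131.
%ΔP = (34.9 − 43.86)/[(43.86 + 34.9)/2] = -8.96/39.38 ≈ -0.2275.
Arc elasticity E = %Δq/%ΔP ≈ 0.9131/-0.2275 ≈ -4.013.
|E| > 1: demand is elastic over this range.

-4.013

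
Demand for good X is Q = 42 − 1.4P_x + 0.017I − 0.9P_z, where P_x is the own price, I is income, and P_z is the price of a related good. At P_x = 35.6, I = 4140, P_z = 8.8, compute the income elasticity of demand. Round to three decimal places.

1.289

First evaluate Q: 42 − 1.4(35.6) + 0.017(4140) − 0.9(8.8) = 42 − 49.84 + 70.38 − 7.92 = 54.62.
∂Q/∂I = +0.017, so E_I = 0.017·(4140/54.62) ≈ 1.289.
E_I > 1: normal good (luxury).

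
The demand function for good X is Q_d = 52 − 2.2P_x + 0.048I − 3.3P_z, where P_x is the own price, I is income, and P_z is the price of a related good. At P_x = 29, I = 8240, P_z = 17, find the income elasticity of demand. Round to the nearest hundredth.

1.21

Q_d = 52 − 2.2(29) + 0.048(8240) − 3.3(17) = 52 − 63.8 + 395.52 − 56.1 = 327.62.
∂Q_d/∂I = +0.048, so E_I = 0.048·(8240/327.62) ≈ 1.21.
E_I > 1: normal good (luxury).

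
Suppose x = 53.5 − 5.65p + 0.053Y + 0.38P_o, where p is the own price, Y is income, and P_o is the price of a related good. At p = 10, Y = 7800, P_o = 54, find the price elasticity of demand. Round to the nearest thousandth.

-0.131

x = 53.5 − 5.65(10) + 0.053(7800) + 0.38(54) = 53.5 − 56.5 + 413.4 + 20.52 = 430.92.
∂x/∂p = −5.65, so E_p = (−5.65)·(10/430.92) ≈ -0.131.
|E_p| < 1: demand is inelastic.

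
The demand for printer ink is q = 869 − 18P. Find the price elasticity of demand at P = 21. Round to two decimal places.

At P = 21, q = 491.
dq/dP = −18.
Point elasticity E = (dq/dP)·(P/q) = -18 × 21/491 ≈ -0.77.
|E| < 1, so demand is inelastic at this price.

-0.77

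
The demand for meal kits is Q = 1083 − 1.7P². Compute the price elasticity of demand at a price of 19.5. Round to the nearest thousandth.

-2.961

At P = 19.5, Q = 436.575.
dQ/dP = −2·1.7·P = −66.3.
Point elasticity E = (dQ/dP)·(P/Q) = -66.3 × 19.5/436.575 ≈ -2.961.
|E| > 1, so demand is elastic at this price.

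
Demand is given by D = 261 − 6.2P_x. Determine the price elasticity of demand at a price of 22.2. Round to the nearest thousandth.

At P_x = 22.2, D = 123.36.
dD/dP_x = −6.2.
Point elasticity E = (dD/dP_x)·(P_x/D) = -6.2 × 22.2/123.36 ≈ -1.116.
|E| > 1, so demand is elastic at this price.

-1.116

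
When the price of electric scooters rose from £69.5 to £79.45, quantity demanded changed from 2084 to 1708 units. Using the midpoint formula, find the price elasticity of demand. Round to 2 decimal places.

%ΔQ = (1708 − 2084)/[(2084 + 1708)/2] = -376/1896 ≈ -0.1983.
%ΔP = (79.45 − 69.5)/[(69.5 + 79.45)/2] = 9.95/74.475 ≈ 0.1336.
Arc elasticity E = %ΔQ/%ΔP ≈ -0.1983/0.1336 ≈ -1.48.
|E| > 1: demand is elastic over this range.

-1.48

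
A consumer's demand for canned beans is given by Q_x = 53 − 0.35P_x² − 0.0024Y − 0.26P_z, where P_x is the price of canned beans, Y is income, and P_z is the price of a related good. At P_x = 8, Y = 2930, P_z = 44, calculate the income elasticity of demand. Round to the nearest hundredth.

First evaluate Q_x: 53 − 0.35(8)² − 0.0024(2930) − 0.26(44) = 53 − 22.4 − 7.032 − 11.44 = 12.128.
∂Q_x/∂Y = −0.0024, so E_I = -0.0024·(2930/12.128) ≈ -0.58.
E_I < 0: inferior good.

-0.58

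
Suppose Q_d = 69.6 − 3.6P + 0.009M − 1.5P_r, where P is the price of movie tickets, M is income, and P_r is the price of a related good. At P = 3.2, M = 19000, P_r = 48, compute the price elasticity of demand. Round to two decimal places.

-0.07

Substituting, Q_d = 69.6 − 3.6(3.2) + 0.009(19000) − 1.5(48) = 69.6 − 11.52 + 171 − 72 = 157.08.
∂Q_d/∂P = −3.6, so E_p = (−3.6)·(3.2/157.08) ≈ -0.07.
|E_p| < 1: demand is inelastic.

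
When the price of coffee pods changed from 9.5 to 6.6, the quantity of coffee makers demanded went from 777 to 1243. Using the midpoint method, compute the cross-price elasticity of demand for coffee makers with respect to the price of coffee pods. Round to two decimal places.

-1.28

%ΔQ_x = (1243 − 777)/[(777+1243)/2] = 466/1010 ≈ 0.4614.
%ΔP_y = (6.6 − 9.5)/[(9.5+6.6)/2] ≈ -0.3602.
E_xy = 0.4614/-0.3602 ≈ -1.28.
E_xy < 0, so coffee makers and coffee pods are complements.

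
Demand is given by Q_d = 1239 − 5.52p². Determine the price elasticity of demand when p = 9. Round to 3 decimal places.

-1.129

At p = 9, Q_d = 791.88.
dQ_d/dp = −2·5.52·p = −99.36.
Point elasticity E = (dQ_d/dp)·(p/Q_d) = -99.36 × 9/791.88 ≈ -1.129.
|E| > 1, so demand is elastic at this price.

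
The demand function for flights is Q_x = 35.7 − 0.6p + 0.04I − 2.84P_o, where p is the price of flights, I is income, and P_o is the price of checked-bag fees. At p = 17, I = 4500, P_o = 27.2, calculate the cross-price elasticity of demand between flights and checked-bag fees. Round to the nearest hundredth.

-0.60

Q_x = 35.7 − 0.6(17) + 0.04(4500) − 2.84(27.2) = 35.7 − 10.2 + 180 − 77.248 = 128.252.
∂Q_x/∂P_o = −2.84, so E_xy = -2.84·(27.2/128.252) ≈ -0.60.
E_xy < 0: the goods are complements.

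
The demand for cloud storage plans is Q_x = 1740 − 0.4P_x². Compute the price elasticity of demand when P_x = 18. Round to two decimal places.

At P_x = 18, Q_x = 1610.4.
dQ_x/dP_x = −2·0.4·P_x = −14.4.
Point elasticity E = (dQ_x/dP_x)·(P_x/Q_x) = -14.4 × 18/1610.4 ≈ -0.16.
|E| < 1, so demand is inelastic at this price.

-0.16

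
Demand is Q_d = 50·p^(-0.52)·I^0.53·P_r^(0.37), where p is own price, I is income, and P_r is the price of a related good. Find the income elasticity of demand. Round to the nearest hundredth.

For a Cobb–Douglas (constant-elasticity) form Q_d = A·I^α·…, the elasticity with respect to I equals the exponent α at every point.
Here the exponent on I is 0.53, so the income elasticity of demand is 0.53.

0.53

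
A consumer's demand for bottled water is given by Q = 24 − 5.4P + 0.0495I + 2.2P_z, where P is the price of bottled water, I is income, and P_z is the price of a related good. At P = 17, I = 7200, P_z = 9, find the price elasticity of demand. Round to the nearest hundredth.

-0.30

Q = 24 − 5.4(17) + 0.0495(7200) + 2.2(9) = 24 − 91.8 + 356.4 + 19.8 = 308.4.
∂Q/∂P = −5.4, so E_p = (−5.4)·(17/308.4) ≈ -0.30.
|E_p| < 1: demand is inelastic.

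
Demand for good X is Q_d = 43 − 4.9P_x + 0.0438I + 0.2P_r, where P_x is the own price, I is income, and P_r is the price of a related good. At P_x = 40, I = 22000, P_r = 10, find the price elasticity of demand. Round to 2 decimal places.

-0.24

At the given point, Q_d = 43 − 4.9(40) + 0.0438(22000) + 0.2(10) = 43 − 196 + 963.6 + 2 = 812.6.
∂Q_d/∂P_x = −4.9, so E_p = (−4.9)·(40/812.6) ≈ -0.24.
|E_p| < 1: demand is inelastic.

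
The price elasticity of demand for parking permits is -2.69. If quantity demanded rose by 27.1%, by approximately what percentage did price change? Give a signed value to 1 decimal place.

%ΔQ ≈ E × %ΔP ⇒ %ΔP = %ΔQ / E = (27.1%)/(-2.69) ≈ -10.1%.

-10.1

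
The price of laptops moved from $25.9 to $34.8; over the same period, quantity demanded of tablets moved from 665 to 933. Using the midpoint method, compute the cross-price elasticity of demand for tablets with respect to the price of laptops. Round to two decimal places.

1.14

%ΔQ_x = (933 − 665)/[(665+933)/2] = 268/799 ≈ 0.3354.
%ΔP_y = (34.8 − 25.9)/[(25.9+34.8)/2] ≈ 0.2932.
E_xy = 0.3354/0.2932 ≈ 1.14.
E_xy > 0, so tablets and laptops are substitutes.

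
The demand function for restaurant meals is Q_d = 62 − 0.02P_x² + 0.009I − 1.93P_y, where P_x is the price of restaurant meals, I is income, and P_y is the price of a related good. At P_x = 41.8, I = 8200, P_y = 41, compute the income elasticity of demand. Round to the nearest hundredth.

3.40

Substituting, Q_d = 62 − 0.02(41.8)² + 0.009(8200) − 1.93(41) = 62 − 34.9448 + 73.8 − 79.13 = 21.7252.
∂Q_d/∂I = +0.009, so E_I = 0.009·(8200/21.7252) ≈ 3.40.
E_I > 1: normal good (luxury).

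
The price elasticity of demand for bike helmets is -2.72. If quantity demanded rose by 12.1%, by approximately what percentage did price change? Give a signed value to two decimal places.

%ΔQ ≈ E × %ΔP ⇒ %ΔP = %ΔQ / E = (12.1%)/(-2.72) ≈ -4.45%.

-4.45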